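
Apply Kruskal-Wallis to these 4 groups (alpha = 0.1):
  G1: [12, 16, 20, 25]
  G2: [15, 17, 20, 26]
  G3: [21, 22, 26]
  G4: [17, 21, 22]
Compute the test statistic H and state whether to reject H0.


Step 1: Combine all N = 14 observations and assign midranks.
sorted (value, group, rank): (12,G1,1), (15,G2,2), (16,G1,3), (17,G2,4.5), (17,G4,4.5), (20,G1,6.5), (20,G2,6.5), (21,G3,8.5), (21,G4,8.5), (22,G3,10.5), (22,G4,10.5), (25,G1,12), (26,G2,13.5), (26,G3,13.5)
Step 2: Sum ranks within each group.
R_1 = 22.5 (n_1 = 4)
R_2 = 26.5 (n_2 = 4)
R_3 = 32.5 (n_3 = 3)
R_4 = 23.5 (n_4 = 3)
Step 3: H = 12/(N(N+1)) * sum(R_i^2/n_i) - 3(N+1)
     = 12/(14*15) * (22.5^2/4 + 26.5^2/4 + 32.5^2/3 + 23.5^2/3) - 3*15
     = 0.057143 * 838.292 - 45
     = 2.902381.
Step 4: Ties present; correction factor C = 1 - 30/(14^3 - 14) = 0.989011. Corrected H = 2.902381 / 0.989011 = 2.934630.
Step 5: Under H0, H ~ chi^2(3); p-value = 0.401814.
Step 6: alpha = 0.1. fail to reject H0.

H = 2.9346, df = 3, p = 0.401814, fail to reject H0.


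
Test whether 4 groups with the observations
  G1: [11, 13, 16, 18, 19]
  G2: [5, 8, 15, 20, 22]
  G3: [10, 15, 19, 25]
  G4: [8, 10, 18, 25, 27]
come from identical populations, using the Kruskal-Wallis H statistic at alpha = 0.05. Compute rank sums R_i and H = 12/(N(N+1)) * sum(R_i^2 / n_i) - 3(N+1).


Step 1: Combine all N = 19 observations and assign midranks.
sorted (value, group, rank): (5,G2,1), (8,G2,2.5), (8,G4,2.5), (10,G3,4.5), (10,G4,4.5), (11,G1,6), (13,G1,7), (15,G2,8.5), (15,G3,8.5), (16,G1,10), (18,G1,11.5), (18,G4,11.5), (19,G1,13.5), (19,G3,13.5), (20,G2,15), (22,G2,16), (25,G3,17.5), (25,G4,17.5), (27,G4,19)
Step 2: Sum ranks within each group.
R_1 = 48 (n_1 = 5)
R_2 = 43 (n_2 = 5)
R_3 = 44 (n_3 = 4)
R_4 = 55 (n_4 = 5)
Step 3: H = 12/(N(N+1)) * sum(R_i^2/n_i) - 3(N+1)
     = 12/(19*20) * (48^2/5 + 43^2/5 + 44^2/4 + 55^2/5) - 3*20
     = 0.031579 * 1919.6 - 60
     = 0.618947.
Step 4: Ties present; correction factor C = 1 - 36/(19^3 - 19) = 0.994737. Corrected H = 0.618947 / 0.994737 = 0.622222.
Step 5: Under H0, H ~ chi^2(3); p-value = 0.891327.
Step 6: alpha = 0.05. fail to reject H0.

H = 0.6222, df = 3, p = 0.891327, fail to reject H0.


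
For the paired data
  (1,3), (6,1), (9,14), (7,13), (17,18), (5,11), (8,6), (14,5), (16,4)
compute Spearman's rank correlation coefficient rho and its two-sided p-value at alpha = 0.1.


Step 1: Rank x and y separately (midranks; no ties here).
rank(x): 1->1, 6->3, 9->6, 7->4, 17->9, 5->2, 8->5, 14->7, 16->8
rank(y): 3->2, 1->1, 14->8, 13->7, 18->9, 11->6, 6->5, 5->4, 4->3
Step 2: d_i = R_x(i) - R_y(i); compute d_i^2.
  (1-2)^2=1, (3-1)^2=4, (6-8)^2=4, (4-7)^2=9, (9-9)^2=0, (2-6)^2=16, (5-5)^2=0, (7-4)^2=9, (8-3)^2=25
sum(d^2) = 68.
Step 3: rho = 1 - 6*68 / (9*(9^2 - 1)) = 1 - 408/720 = 0.433333.
Step 4: Under H0, t = rho * sqrt((n-2)/(1-rho^2)) = 1.2721 ~ t(7).
Step 5: Two-sided p-value from the t-distribution with 7 df = 0.243952.
Step 6: alpha = 0.1. fail to reject H0.

rho = 0.4333, p = 0.243952, fail to reject H0 at alpha = 0.1.


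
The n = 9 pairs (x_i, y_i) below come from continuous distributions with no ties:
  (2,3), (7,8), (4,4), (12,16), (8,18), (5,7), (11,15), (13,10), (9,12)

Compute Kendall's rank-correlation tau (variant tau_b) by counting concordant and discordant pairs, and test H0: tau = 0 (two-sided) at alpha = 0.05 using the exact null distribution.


Step 1: Enumerate the 36 unordered pairs (i,j) with i<j and classify each by sign(x_j-x_i) * sign(y_j-y_i).
  (1,2):dx=+5,dy=+5->C; (1,3):dx=+2,dy=+1->C; (1,4):dx=+10,dy=+13->C; (1,5):dx=+6,dy=+15->C
  (1,6):dx=+3,dy=+4->C; (1,7):dx=+9,dy=+12->C; (1,8):dx=+11,dy=+7->C; (1,9):dx=+7,dy=+9->C
  (2,3):dx=-3,dy=-4->C; (2,4):dx=+5,dy=+8->C; (2,5):dx=+1,dy=+10->C; (2,6):dx=-2,dy=-1->C
  (2,7):dx=+4,dy=+7->C; (2,8):dx=+6,dy=+2->C; (2,9):dx=+2,dy=+4->C; (3,4):dx=+8,dy=+12->C
  (3,5):dx=+4,dy=+14->C; (3,6):dx=+1,dy=+3->C; (3,7):dx=+7,dy=+11->C; (3,8):dx=+9,dy=+6->C
  (3,9):dx=+5,dy=+8->C; (4,5):dx=-4,dy=+2->D; (4,6):dx=-7,dy=-9->C; (4,7):dx=-1,dy=-1->C
  (4,8):dx=+1,dy=-6->D; (4,9):dx=-3,dy=-4->C; (5,6):dx=-3,dy=-11->C; (5,7):dx=+3,dy=-3->D
  (5,8):dx=+5,dy=-8->D; (5,9):dx=+1,dy=-6->D; (6,7):dx=+6,dy=+8->C; (6,8):dx=+8,dy=+3->C
  (6,9):dx=+4,dy=+5->C; (7,8):dx=+2,dy=-5->D; (7,9):dx=-2,dy=-3->C; (8,9):dx=-4,dy=+2->D
Step 2: C = 29, D = 7, total pairs = 36.
Step 3: tau = (C - D)/(n(n-1)/2) = (29 - 7)/36 = 0.611111.
Step 4: Exact two-sided p-value (enumerate n! = 362880 permutations of y under H0): p = 0.024741.
Step 5: alpha = 0.05. reject H0.

tau_b = 0.6111 (C=29, D=7), p = 0.024741, reject H0.


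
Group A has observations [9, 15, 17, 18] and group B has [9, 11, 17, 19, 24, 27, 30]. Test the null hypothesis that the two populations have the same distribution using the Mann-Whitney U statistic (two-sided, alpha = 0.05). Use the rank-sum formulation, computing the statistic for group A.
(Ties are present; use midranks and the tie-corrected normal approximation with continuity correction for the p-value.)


Step 1: Combine and sort all 11 observations; assign midranks.
sorted (value, group): (9,X), (9,Y), (11,Y), (15,X), (17,X), (17,Y), (18,X), (19,Y), (24,Y), (27,Y), (30,Y)
ranks: 9->1.5, 9->1.5, 11->3, 15->4, 17->5.5, 17->5.5, 18->7, 19->8, 24->9, 27->10, 30->11
Step 2: Rank sum for X: R1 = 1.5 + 4 + 5.5 + 7 = 18.
Step 3: U_X = R1 - n1(n1+1)/2 = 18 - 4*5/2 = 18 - 10 = 8.
       U_Y = n1*n2 - U_X = 28 - 8 = 20.
Step 4: Ties are present, so use the tie-corrected normal approximation (with continuity correction) for the p-value.
Step 5: p-value = 0.296412; compare to alpha = 0.05. fail to reject H0.

U_X = 8, p = 0.296412, fail to reject H0 at alpha = 0.05.


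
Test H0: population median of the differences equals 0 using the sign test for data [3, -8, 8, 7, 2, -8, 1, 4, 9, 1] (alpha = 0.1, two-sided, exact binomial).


Step 1: Discard zero differences. Original n = 10; n_eff = number of nonzero differences = 10.
Nonzero differences (with sign): +3, -8, +8, +7, +2, -8, +1, +4, +9, +1
Step 2: Count signs: positive = 8, negative = 2.
Step 3: Under H0: P(positive) = 0.5, so the number of positives S ~ Bin(10, 0.5).
Step 4: Two-sided exact p-value = sum of Bin(10,0.5) probabilities at or below the observed probability = 0.109375.
Step 5: alpha = 0.1. fail to reject H0.

n_eff = 10, pos = 8, neg = 2, p = 0.109375, fail to reject H0.


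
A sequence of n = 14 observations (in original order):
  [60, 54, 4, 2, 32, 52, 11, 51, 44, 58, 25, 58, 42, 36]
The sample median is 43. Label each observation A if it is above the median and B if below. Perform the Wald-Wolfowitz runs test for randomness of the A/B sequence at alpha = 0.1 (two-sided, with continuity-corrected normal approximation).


Step 1: Compute median = 43; label A = above, B = below.
Labels in order: AABBBABAAABABB  (n_A = 7, n_B = 7)
Step 2: Count runs R = 8.
Step 3: Under H0 (random ordering), E[R] = 2*n_A*n_B/(n_A+n_B) + 1 = 2*7*7/14 + 1 = 8.0000.
        Var[R] = 2*n_A*n_B*(2*n_A*n_B - n_A - n_B) / ((n_A+n_B)^2 * (n_A+n_B-1)) = 8232/2548 = 3.2308.
        SD[R] = 1.7974.
Step 4: R = E[R], so z = 0 with no continuity correction.
Step 5: Two-sided p-value via normal approximation = 2*(1 - Phi(|z|)) = 1.000000.
Step 6: alpha = 0.1. fail to reject H0.

R = 8, z = 0.0000, p = 1.000000, fail to reject H0.


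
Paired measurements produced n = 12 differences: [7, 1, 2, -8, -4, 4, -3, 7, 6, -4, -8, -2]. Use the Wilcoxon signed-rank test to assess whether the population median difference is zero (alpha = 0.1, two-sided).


Step 1: Drop any zero differences (none here) and take |d_i|.
|d| = [7, 1, 2, 8, 4, 4, 3, 7, 6, 4, 8, 2]
Step 2: Midrank |d_i| (ties get averaged ranks).
ranks: |7|->9.5, |1|->1, |2|->2.5, |8|->11.5, |4|->6, |4|->6, |3|->4, |7|->9.5, |6|->8, |4|->6, |8|->11.5, |2|->2.5
Step 3: Attach original signs; sum ranks with positive sign and with negative sign.
W+ = 9.5 + 1 + 2.5 + 6 + 9.5 + 8 = 36.5
W- = 11.5 + 6 + 4 + 6 + 11.5 + 2.5 = 41.5
(Check: W+ + W- = 78 should equal n(n+1)/2 = 78.)
Step 4: Test statistic W = min(W+, W-) = 36.5.
Step 5: Ties in |d|, so use the tie-corrected normal approximation.
        E[W] = n(n+1)/4 = 12*13/4 = 39.
        Tie groups: |d|=2 (t=2), |d|=4 (t=3), |d|=7 (t=2), |d|=8 (t=2); sum(t^3 - t) = 42.
        Var[W] = n(n+1)(2n+1)/24 - sum(t^3-t)/48 = 3900/24 - 42/48 = 161.625.
        z = (W - E[W]) / sqrt(Var[W]) = (36.5 - 39) / 12.7132 = -0.1966.
        Two-sided p = 2*Phi(z) = 0.844104.
Step 6: alpha = 0.1. fail to reject H0.

W+ = 36.5, W- = 41.5, W = min = 36.5, p = 0.844104, fail to reject H0.


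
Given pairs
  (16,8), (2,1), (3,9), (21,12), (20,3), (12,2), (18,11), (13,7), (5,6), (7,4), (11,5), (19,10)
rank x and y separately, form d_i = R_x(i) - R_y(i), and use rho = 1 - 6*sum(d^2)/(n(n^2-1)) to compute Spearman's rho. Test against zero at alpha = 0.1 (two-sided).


Step 1: Rank x and y separately (midranks; no ties here).
rank(x): 16->8, 2->1, 3->2, 21->12, 20->11, 12->6, 18->9, 13->7, 5->3, 7->4, 11->5, 19->10
rank(y): 8->8, 1->1, 9->9, 12->12, 3->3, 2->2, 11->11, 7->7, 6->6, 4->4, 5->5, 10->10
Step 2: d_i = R_x(i) - R_y(i); compute d_i^2.
  (8-8)^2=0, (1-1)^2=0, (2-9)^2=49, (12-12)^2=0, (11-3)^2=64, (6-2)^2=16, (9-11)^2=4, (7-7)^2=0, (3-6)^2=9, (4-4)^2=0, (5-5)^2=0, (10-10)^2=0
sum(d^2) = 142.
Step 3: rho = 1 - 6*142 / (12*(12^2 - 1)) = 1 - 852/1716 = 0.503497.
Step 4: Under H0, t = rho * sqrt((n-2)/(1-rho^2)) = 1.8428 ~ t(10).
Step 5: Two-sided p-value from the t-distribution with 10 df = 0.095157.
Step 6: alpha = 0.1. reject H0.

rho = 0.5035, p = 0.095157, reject H0 at alpha = 0.1.


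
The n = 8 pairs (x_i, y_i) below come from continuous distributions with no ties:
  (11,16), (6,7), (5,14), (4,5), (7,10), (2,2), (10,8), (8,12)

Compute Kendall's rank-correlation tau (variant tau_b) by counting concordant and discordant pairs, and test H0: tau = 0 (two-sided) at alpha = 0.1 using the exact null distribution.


Step 1: Enumerate the 28 unordered pairs (i,j) with i<j and classify each by sign(x_j-x_i) * sign(y_j-y_i).
  (1,2):dx=-5,dy=-9->C; (1,3):dx=-6,dy=-2->C; (1,4):dx=-7,dy=-11->C; (1,5):dx=-4,dy=-6->C
  (1,6):dx=-9,dy=-14->C; (1,7):dx=-1,dy=-8->C; (1,8):dx=-3,dy=-4->C; (2,3):dx=-1,dy=+7->D
  (2,4):dx=-2,dy=-2->C; (2,5):dx=+1,dy=+3->C; (2,6):dx=-4,dy=-5->C; (2,7):dx=+4,dy=+1->C
  (2,8):dx=+2,dy=+5->C; (3,4):dx=-1,dy=-9->C; (3,5):dx=+2,dy=-4->D; (3,6):dx=-3,dy=-12->C
  (3,7):dx=+5,dy=-6->D; (3,8):dx=+3,dy=-2->D; (4,5):dx=+3,dy=+5->C; (4,6):dx=-2,dy=-3->C
  (4,7):dx=+6,dy=+3->C; (4,8):dx=+4,dy=+7->C; (5,6):dx=-5,dy=-8->C; (5,7):dx=+3,dy=-2->D
  (5,8):dx=+1,dy=+2->C; (6,7):dx=+8,dy=+6->C; (6,8):dx=+6,dy=+10->C; (7,8):dx=-2,dy=+4->D
Step 2: C = 22, D = 6, total pairs = 28.
Step 3: tau = (C - D)/(n(n-1)/2) = (22 - 6)/28 = 0.571429.
Step 4: Exact two-sided p-value (enumerate n! = 40320 permutations of y under H0): p = 0.061012.
Step 5: alpha = 0.1. reject H0.

tau_b = 0.5714 (C=22, D=6), p = 0.061012, reject H0.


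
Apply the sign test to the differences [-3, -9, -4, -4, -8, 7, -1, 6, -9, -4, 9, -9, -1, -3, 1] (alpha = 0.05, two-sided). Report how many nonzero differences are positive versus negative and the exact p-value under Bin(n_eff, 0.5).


Step 1: Discard zero differences. Original n = 15; n_eff = number of nonzero differences = 15.
Nonzero differences (with sign): -3, -9, -4, -4, -8, +7, -1, +6, -9, -4, +9, -9, -1, -3, +1
Step 2: Count signs: positive = 4, negative = 11.
Step 3: Under H0: P(positive) = 0.5, so the number of positives S ~ Bin(15, 0.5).
Step 4: Two-sided exact p-value = sum of Bin(15,0.5) probabilities at or below the observed probability = 0.118469.
Step 5: alpha = 0.05. fail to reject H0.

n_eff = 15, pos = 4, neg = 11, p = 0.118469, fail to reject H0.


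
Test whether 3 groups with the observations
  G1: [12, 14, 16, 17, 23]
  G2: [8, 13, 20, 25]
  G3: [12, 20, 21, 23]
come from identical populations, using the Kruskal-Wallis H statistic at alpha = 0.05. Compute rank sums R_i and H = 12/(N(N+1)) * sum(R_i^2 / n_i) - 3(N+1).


Step 1: Combine all N = 13 observations and assign midranks.
sorted (value, group, rank): (8,G2,1), (12,G1,2.5), (12,G3,2.5), (13,G2,4), (14,G1,5), (16,G1,6), (17,G1,7), (20,G2,8.5), (20,G3,8.5), (21,G3,10), (23,G1,11.5), (23,G3,11.5), (25,G2,13)
Step 2: Sum ranks within each group.
R_1 = 32 (n_1 = 5)
R_2 = 26.5 (n_2 = 4)
R_3 = 32.5 (n_3 = 4)
Step 3: H = 12/(N(N+1)) * sum(R_i^2/n_i) - 3(N+1)
     = 12/(13*14) * (32^2/5 + 26.5^2/4 + 32.5^2/4) - 3*14
     = 0.065934 * 644.425 - 42
     = 0.489560.
Step 4: Ties present; correction factor C = 1 - 18/(13^3 - 13) = 0.991758. Corrected H = 0.489560 / 0.991758 = 0.493629.
Step 5: Under H0, H ~ chi^2(2); p-value = 0.781286.
Step 6: alpha = 0.05. fail to reject H0.

H = 0.4936, df = 2, p = 0.781286, fail to reject H0.


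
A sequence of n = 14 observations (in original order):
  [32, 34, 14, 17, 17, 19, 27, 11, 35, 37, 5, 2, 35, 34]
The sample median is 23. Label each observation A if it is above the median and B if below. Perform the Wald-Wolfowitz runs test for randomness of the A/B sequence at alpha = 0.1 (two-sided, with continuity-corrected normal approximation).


Step 1: Compute median = 23; label A = above, B = below.
Labels in order: AABBBBABAABBAA  (n_A = 7, n_B = 7)
Step 2: Count runs R = 7.
Step 3: Under H0 (random ordering), E[R] = 2*n_A*n_B/(n_A+n_B) + 1 = 2*7*7/14 + 1 = 8.0000.
        Var[R] = 2*n_A*n_B*(2*n_A*n_B - n_A - n_B) / ((n_A+n_B)^2 * (n_A+n_B-1)) = 8232/2548 = 3.2308.
        SD[R] = 1.7974.
Step 4: Continuity-corrected z = (R + 0.5 - E[R]) / SD[R] = (7 + 0.5 - 8.0000) / 1.7974 = -0.2782.
Step 5: Two-sided p-value via normal approximation = 2*(1 - Phi(|z|)) = 0.780879.
Step 6: alpha = 0.1. fail to reject H0.

R = 7, z = -0.2782, p = 0.780879, fail to reject H0.


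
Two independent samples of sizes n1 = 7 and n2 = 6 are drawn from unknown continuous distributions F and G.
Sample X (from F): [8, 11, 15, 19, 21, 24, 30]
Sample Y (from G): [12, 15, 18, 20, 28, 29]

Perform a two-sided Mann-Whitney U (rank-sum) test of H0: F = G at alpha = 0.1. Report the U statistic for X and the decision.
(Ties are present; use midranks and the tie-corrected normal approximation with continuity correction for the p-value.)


Step 1: Combine and sort all 13 observations; assign midranks.
sorted (value, group): (8,X), (11,X), (12,Y), (15,X), (15,Y), (18,Y), (19,X), (20,Y), (21,X), (24,X), (28,Y), (29,Y), (30,X)
ranks: 8->1, 11->2, 12->3, 15->4.5, 15->4.5, 18->6, 19->7, 20->8, 21->9, 24->10, 28->11, 29->12, 30->13
Step 2: Rank sum for X: R1 = 1 + 2 + 4.5 + 7 + 9 + 10 + 13 = 46.5.
Step 3: U_X = R1 - n1(n1+1)/2 = 46.5 - 7*8/2 = 46.5 - 28 = 18.5.
       U_Y = n1*n2 - U_X = 42 - 18.5 = 23.5.
Step 4: Ties are present, so use the tie-corrected normal approximation (with continuity correction) for the p-value.
Step 5: p-value = 0.774796; compare to alpha = 0.1. fail to reject H0.

U_X = 18.5, p = 0.774796, fail to reject H0 at alpha = 0.1.


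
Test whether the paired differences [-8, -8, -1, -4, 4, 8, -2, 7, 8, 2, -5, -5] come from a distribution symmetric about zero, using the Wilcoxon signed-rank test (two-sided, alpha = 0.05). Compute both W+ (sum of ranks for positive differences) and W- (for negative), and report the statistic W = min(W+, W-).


Step 1: Drop any zero differences (none here) and take |d_i|.
|d| = [8, 8, 1, 4, 4, 8, 2, 7, 8, 2, 5, 5]
Step 2: Midrank |d_i| (ties get averaged ranks).
ranks: |8|->10.5, |8|->10.5, |1|->1, |4|->4.5, |4|->4.5, |8|->10.5, |2|->2.5, |7|->8, |8|->10.5, |2|->2.5, |5|->6.5, |5|->6.5
Step 3: Attach original signs; sum ranks with positive sign and with negative sign.
W+ = 4.5 + 10.5 + 8 + 10.5 + 2.5 = 36
W- = 10.5 + 10.5 + 1 + 4.5 + 2.5 + 6.5 + 6.5 = 42
(Check: W+ + W- = 78 should equal n(n+1)/2 = 78.)
Step 4: Test statistic W = min(W+, W-) = 36.
Step 5: Ties in |d|, so use the tie-corrected normal approximation.
        E[W] = n(n+1)/4 = 12*13/4 = 39.
        Tie groups: |d|=2 (t=2), |d|=4 (t=2), |d|=5 (t=2), |d|=8 (t=4); sum(t^3 - t) = 78.
        Var[W] = n(n+1)(2n+1)/24 - sum(t^3-t)/48 = 3900/24 - 78/48 = 160.875.
        z = (W - E[W]) / sqrt(Var[W]) = (36 - 39) / 12.6837 = -0.2365.
        Two-sided p = 2*Phi(z) = 0.813025.
Step 6: alpha = 0.05. fail to reject H0.

W+ = 36, W- = 42, W = min = 36, p = 0.813025, fail to reject H0.


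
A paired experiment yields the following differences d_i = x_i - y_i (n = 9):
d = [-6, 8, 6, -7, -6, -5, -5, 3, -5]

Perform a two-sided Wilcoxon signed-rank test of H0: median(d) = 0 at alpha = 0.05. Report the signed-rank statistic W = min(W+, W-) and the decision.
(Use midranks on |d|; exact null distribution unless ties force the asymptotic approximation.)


Step 1: Drop any zero differences (none here) and take |d_i|.
|d| = [6, 8, 6, 7, 6, 5, 5, 3, 5]
Step 2: Midrank |d_i| (ties get averaged ranks).
ranks: |6|->6, |8|->9, |6|->6, |7|->8, |6|->6, |5|->3, |5|->3, |3|->1, |5|->3
Step 3: Attach original signs; sum ranks with positive sign and with negative sign.
W+ = 9 + 6 + 1 = 16
W- = 6 + 8 + 6 + 3 + 3 + 3 = 29
(Check: W+ + W- = 45 should equal n(n+1)/2 = 45.)
Step 4: Test statistic W = min(W+, W-) = 16.
Step 5: Ties in |d|, so use the tie-corrected normal approximation.
        E[W] = n(n+1)/4 = 9*10/4 = 22.5.
        Tie groups: |d|=5 (t=3), |d|=6 (t=3); sum(t^3 - t) = 48.
        Var[W] = n(n+1)(2n+1)/24 - sum(t^3-t)/48 = 1710/24 - 48/48 = 70.25.
        z = (W - E[W]) / sqrt(Var[W]) = (16 - 22.5) / 8.3815 = -0.7755.
        Two-sided p = 2*Phi(z) = 0.438035.
Step 6: alpha = 0.05. fail to reject H0.

W+ = 16, W- = 29, W = min = 16, p = 0.438035, fail to reject H0.


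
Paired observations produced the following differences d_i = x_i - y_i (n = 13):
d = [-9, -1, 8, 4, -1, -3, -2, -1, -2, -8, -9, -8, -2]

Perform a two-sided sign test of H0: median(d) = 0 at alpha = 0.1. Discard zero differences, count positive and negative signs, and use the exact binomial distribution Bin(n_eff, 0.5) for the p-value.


Step 1: Discard zero differences. Original n = 13; n_eff = number of nonzero differences = 13.
Nonzero differences (with sign): -9, -1, +8, +4, -1, -3, -2, -1, -2, -8, -9, -8, -2
Step 2: Count signs: positive = 2, negative = 11.
Step 3: Under H0: P(positive) = 0.5, so the number of positives S ~ Bin(13, 0.5).
Step 4: Two-sided exact p-value = sum of Bin(13,0.5) probabilities at or below the observed probability = 0.022461.
Step 5: alpha = 0.1. reject H0.

n_eff = 13, pos = 2, neg = 11, p = 0.022461, reject H0.


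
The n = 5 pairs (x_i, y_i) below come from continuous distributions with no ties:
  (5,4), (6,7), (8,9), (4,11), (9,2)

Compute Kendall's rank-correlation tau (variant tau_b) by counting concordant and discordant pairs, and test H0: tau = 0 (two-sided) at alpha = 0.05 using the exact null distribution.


Step 1: Enumerate the 10 unordered pairs (i,j) with i<j and classify each by sign(x_j-x_i) * sign(y_j-y_i).
  (1,2):dx=+1,dy=+3->C; (1,3):dx=+3,dy=+5->C; (1,4):dx=-1,dy=+7->D; (1,5):dx=+4,dy=-2->D
  (2,3):dx=+2,dy=+2->C; (2,4):dx=-2,dy=+4->D; (2,5):dx=+3,dy=-5->D; (3,4):dx=-4,dy=+2->D
  (3,5):dx=+1,dy=-7->D; (4,5):dx=+5,dy=-9->D
Step 2: C = 3, D = 7, total pairs = 10.
Step 3: tau = (C - D)/(n(n-1)/2) = (3 - 7)/10 = -0.400000.
Step 4: Exact two-sided p-value (enumerate n! = 120 permutations of y under H0): p = 0.483333.
Step 5: alpha = 0.05. fail to reject H0.

tau_b = -0.4000 (C=3, D=7), p = 0.483333, fail to reject H0.


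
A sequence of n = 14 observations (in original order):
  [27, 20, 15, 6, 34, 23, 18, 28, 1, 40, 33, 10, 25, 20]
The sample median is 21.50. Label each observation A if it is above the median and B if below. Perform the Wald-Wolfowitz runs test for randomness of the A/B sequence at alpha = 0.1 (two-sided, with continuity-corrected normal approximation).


Step 1: Compute median = 21.50; label A = above, B = below.
Labels in order: ABBBAABABAABAB  (n_A = 7, n_B = 7)
Step 2: Count runs R = 10.
Step 3: Under H0 (random ordering), E[R] = 2*n_A*n_B/(n_A+n_B) + 1 = 2*7*7/14 + 1 = 8.0000.
        Var[R] = 2*n_A*n_B*(2*n_A*n_B - n_A - n_B) / ((n_A+n_B)^2 * (n_A+n_B-1)) = 8232/2548 = 3.2308.
        SD[R] = 1.7974.
Step 4: Continuity-corrected z = (R - 0.5 - E[R]) / SD[R] = (10 - 0.5 - 8.0000) / 1.7974 = 0.8345.
Step 5: Two-sided p-value via normal approximation = 2*(1 - Phi(|z|)) = 0.403986.
Step 6: alpha = 0.1. fail to reject H0.

R = 10, z = 0.8345, p = 0.403986, fail to reject H0.


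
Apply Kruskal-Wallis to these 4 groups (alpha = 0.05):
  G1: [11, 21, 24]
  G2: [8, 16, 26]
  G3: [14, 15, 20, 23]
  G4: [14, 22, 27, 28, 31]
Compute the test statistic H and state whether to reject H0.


Step 1: Combine all N = 15 observations and assign midranks.
sorted (value, group, rank): (8,G2,1), (11,G1,2), (14,G3,3.5), (14,G4,3.5), (15,G3,5), (16,G2,6), (20,G3,7), (21,G1,8), (22,G4,9), (23,G3,10), (24,G1,11), (26,G2,12), (27,G4,13), (28,G4,14), (31,G4,15)
Step 2: Sum ranks within each group.
R_1 = 21 (n_1 = 3)
R_2 = 19 (n_2 = 3)
R_3 = 25.5 (n_3 = 4)
R_4 = 54.5 (n_4 = 5)
Step 3: H = 12/(N(N+1)) * sum(R_i^2/n_i) - 3(N+1)
     = 12/(15*16) * (21^2/3 + 19^2/3 + 25.5^2/4 + 54.5^2/5) - 3*16
     = 0.050000 * 1023.95 - 48
     = 3.197292.
Step 4: Ties present; correction factor C = 1 - 6/(15^3 - 15) = 0.998214. Corrected H = 3.197292 / 0.998214 = 3.203011.
Step 5: Under H0, H ~ chi^2(3); p-value = 0.361371.
Step 6: alpha = 0.05. fail to reject H0.

H = 3.2030, df = 3, p = 0.361371, fail to reject H0.


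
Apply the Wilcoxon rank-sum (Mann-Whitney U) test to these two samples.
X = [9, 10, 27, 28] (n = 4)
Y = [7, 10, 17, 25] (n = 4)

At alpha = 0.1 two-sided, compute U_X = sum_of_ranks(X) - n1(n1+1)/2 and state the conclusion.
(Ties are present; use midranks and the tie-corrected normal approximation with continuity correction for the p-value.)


Step 1: Combine and sort all 8 observations; assign midranks.
sorted (value, group): (7,Y), (9,X), (10,X), (10,Y), (17,Y), (25,Y), (27,X), (28,X)
ranks: 7->1, 9->2, 10->3.5, 10->3.5, 17->5, 25->6, 27->7, 28->8
Step 2: Rank sum for X: R1 = 2 + 3.5 + 7 + 8 = 20.5.
Step 3: U_X = R1 - n1(n1+1)/2 = 20.5 - 4*5/2 = 20.5 - 10 = 10.5.
       U_Y = n1*n2 - U_X = 16 - 10.5 = 5.5.
Step 4: Ties are present, so use the tie-corrected normal approximation (with continuity correction) for the p-value.
Step 5: p-value = 0.561363; compare to alpha = 0.1. fail to reject H0.

U_X = 10.5, p = 0.561363, fail to reject H0 at alpha = 0.1.


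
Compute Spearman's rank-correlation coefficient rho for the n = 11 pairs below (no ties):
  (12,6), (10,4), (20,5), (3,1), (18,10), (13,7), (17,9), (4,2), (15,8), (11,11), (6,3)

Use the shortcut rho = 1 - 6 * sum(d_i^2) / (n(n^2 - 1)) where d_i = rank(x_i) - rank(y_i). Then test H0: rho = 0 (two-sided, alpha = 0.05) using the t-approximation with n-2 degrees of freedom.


Step 1: Rank x and y separately (midranks; no ties here).
rank(x): 12->6, 10->4, 20->11, 3->1, 18->10, 13->7, 17->9, 4->2, 15->8, 11->5, 6->3
rank(y): 6->6, 4->4, 5->5, 1->1, 10->10, 7->7, 9->9, 2->2, 8->8, 11->11, 3->3
Step 2: d_i = R_x(i) - R_y(i); compute d_i^2.
  (6-6)^2=0, (4-4)^2=0, (11-5)^2=36, (1-1)^2=0, (10-10)^2=0, (7-7)^2=0, (9-9)^2=0, (2-2)^2=0, (8-8)^2=0, (5-11)^2=36, (3-3)^2=0
sum(d^2) = 72.
Step 3: rho = 1 - 6*72 / (11*(11^2 - 1)) = 1 - 432/1320 = 0.672727.
Step 4: Under H0, t = rho * sqrt((n-2)/(1-rho^2)) = 2.7277 ~ t(9).
Step 5: Two-sided p-value from the t-distribution with 9 df = 0.023313.
Step 6: alpha = 0.05. reject H0.

rho = 0.6727, p = 0.023313, reject H0 at alpha = 0.05.


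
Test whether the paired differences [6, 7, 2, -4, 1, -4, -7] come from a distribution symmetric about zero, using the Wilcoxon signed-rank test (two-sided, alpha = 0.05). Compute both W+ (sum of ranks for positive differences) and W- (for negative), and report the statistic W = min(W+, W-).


Step 1: Drop any zero differences (none here) and take |d_i|.
|d| = [6, 7, 2, 4, 1, 4, 7]
Step 2: Midrank |d_i| (ties get averaged ranks).
ranks: |6|->5, |7|->6.5, |2|->2, |4|->3.5, |1|->1, |4|->3.5, |7|->6.5
Step 3: Attach original signs; sum ranks with positive sign and with negative sign.
W+ = 5 + 6.5 + 2 + 1 = 14.5
W- = 3.5 + 3.5 + 6.5 = 13.5
(Check: W+ + W- = 28 should equal n(n+1)/2 = 28.)
Step 4: Test statistic W = min(W+, W-) = 13.5.
Step 5: Ties in |d|, so use the tie-corrected normal approximation.
        E[W] = n(n+1)/4 = 7*8/4 = 14.
        Tie groups: |d|=4 (t=2), |d|=7 (t=2); sum(t^3 - t) = 12.
        Var[W] = n(n+1)(2n+1)/24 - sum(t^3-t)/48 = 840/24 - 12/48 = 34.75.
        z = (W - E[W]) / sqrt(Var[W]) = (13.5 - 14) / 5.8949 = -0.0848.
        Two-sided p = 2*Phi(z) = 0.932405.
Step 6: alpha = 0.05. fail to reject H0.

W+ = 14.5, W- = 13.5, W = min = 13.5, p = 0.932405, fail to reject H0.


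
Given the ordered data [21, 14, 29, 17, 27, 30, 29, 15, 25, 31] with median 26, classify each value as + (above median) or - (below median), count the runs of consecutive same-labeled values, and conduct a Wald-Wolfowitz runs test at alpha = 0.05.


Step 1: Compute median = 26; label A = above, B = below.
Labels in order: BBABAAABBA  (n_A = 5, n_B = 5)
Step 2: Count runs R = 6.
Step 3: Under H0 (random ordering), E[R] = 2*n_A*n_B/(n_A+n_B) + 1 = 2*5*5/10 + 1 = 6.0000.
        Var[R] = 2*n_A*n_B*(2*n_A*n_B - n_A - n_B) / ((n_A+n_B)^2 * (n_A+n_B-1)) = 2000/900 = 2.2222.
        SD[R] = 1.4907.
Step 4: R = E[R], so z = 0 with no continuity correction.
Step 5: Two-sided p-value via normal approximation = 2*(1 - Phi(|z|)) = 1.000000.
Step 6: alpha = 0.05. fail to reject H0.

R = 6, z = 0.0000, p = 1.000000, fail to reject H0.


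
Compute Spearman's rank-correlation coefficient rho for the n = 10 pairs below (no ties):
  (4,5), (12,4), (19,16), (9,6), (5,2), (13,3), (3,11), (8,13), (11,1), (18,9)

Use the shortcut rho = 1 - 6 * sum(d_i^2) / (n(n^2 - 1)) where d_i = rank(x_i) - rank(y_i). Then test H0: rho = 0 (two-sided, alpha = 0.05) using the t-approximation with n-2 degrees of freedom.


Step 1: Rank x and y separately (midranks; no ties here).
rank(x): 4->2, 12->7, 19->10, 9->5, 5->3, 13->8, 3->1, 8->4, 11->6, 18->9
rank(y): 5->5, 4->4, 16->10, 6->6, 2->2, 3->3, 11->8, 13->9, 1->1, 9->7
Step 2: d_i = R_x(i) - R_y(i); compute d_i^2.
  (2-5)^2=9, (7-4)^2=9, (10-10)^2=0, (5-6)^2=1, (3-2)^2=1, (8-3)^2=25, (1-8)^2=49, (4-9)^2=25, (6-1)^2=25, (9-7)^2=4
sum(d^2) = 148.
Step 3: rho = 1 - 6*148 / (10*(10^2 - 1)) = 1 - 888/990 = 0.103030.
Step 4: Under H0, t = rho * sqrt((n-2)/(1-rho^2)) = 0.2930 ~ t(8).
Step 5: Two-sided p-value from the t-distribution with 8 df = 0.776998.
Step 6: alpha = 0.05. fail to reject H0.

rho = 0.1030, p = 0.776998, fail to reject H0 at alpha = 0.05.


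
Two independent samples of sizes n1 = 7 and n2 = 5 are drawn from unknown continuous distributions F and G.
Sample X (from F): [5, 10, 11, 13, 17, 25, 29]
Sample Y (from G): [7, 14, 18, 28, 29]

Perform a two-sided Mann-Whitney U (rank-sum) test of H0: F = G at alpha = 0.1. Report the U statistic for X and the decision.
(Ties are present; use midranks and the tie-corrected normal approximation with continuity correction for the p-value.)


Step 1: Combine and sort all 12 observations; assign midranks.
sorted (value, group): (5,X), (7,Y), (10,X), (11,X), (13,X), (14,Y), (17,X), (18,Y), (25,X), (28,Y), (29,X), (29,Y)
ranks: 5->1, 7->2, 10->3, 11->4, 13->5, 14->6, 17->7, 18->8, 25->9, 28->10, 29->11.5, 29->11.5
Step 2: Rank sum for X: R1 = 1 + 3 + 4 + 5 + 7 + 9 + 11.5 = 40.5.
Step 3: U_X = R1 - n1(n1+1)/2 = 40.5 - 7*8/2 = 40.5 - 28 = 12.5.
       U_Y = n1*n2 - U_X = 35 - 12.5 = 22.5.
Step 4: Ties are present, so use the tie-corrected normal approximation (with continuity correction) for the p-value.
Step 5: p-value = 0.464120; compare to alpha = 0.1. fail to reject H0.

U_X = 12.5, p = 0.464120, fail to reject H0 at alpha = 0.1.


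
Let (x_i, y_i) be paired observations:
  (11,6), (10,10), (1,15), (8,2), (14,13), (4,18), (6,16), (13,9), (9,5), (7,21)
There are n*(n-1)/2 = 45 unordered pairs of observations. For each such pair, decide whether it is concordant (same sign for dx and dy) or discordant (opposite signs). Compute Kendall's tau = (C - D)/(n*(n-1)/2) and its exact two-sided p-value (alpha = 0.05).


Step 1: Enumerate the 45 unordered pairs (i,j) with i<j and classify each by sign(x_j-x_i) * sign(y_j-y_i).
  (1,2):dx=-1,dy=+4->D; (1,3):dx=-10,dy=+9->D; (1,4):dx=-3,dy=-4->C; (1,5):dx=+3,dy=+7->C
  (1,6):dx=-7,dy=+12->D; (1,7):dx=-5,dy=+10->D; (1,8):dx=+2,dy=+3->C; (1,9):dx=-2,dy=-1->C
  (1,10):dx=-4,dy=+15->D; (2,3):dx=-9,dy=+5->D; (2,4):dx=-2,dy=-8->C; (2,5):dx=+4,dy=+3->C
  (2,6):dx=-6,dy=+8->D; (2,7):dx=-4,dy=+6->D; (2,8):dx=+3,dy=-1->D; (2,9):dx=-1,dy=-5->C
  (2,10):dx=-3,dy=+11->D; (3,4):dx=+7,dy=-13->D; (3,5):dx=+13,dy=-2->D; (3,6):dx=+3,dy=+3->C
  (3,7):dx=+5,dy=+1->C; (3,8):dx=+12,dy=-6->D; (3,9):dx=+8,dy=-10->D; (3,10):dx=+6,dy=+6->C
  (4,5):dx=+6,dy=+11->C; (4,6):dx=-4,dy=+16->D; (4,7):dx=-2,dy=+14->D; (4,8):dx=+5,dy=+7->C
  (4,9):dx=+1,dy=+3->C; (4,10):dx=-1,dy=+19->D; (5,6):dx=-10,dy=+5->D; (5,7):dx=-8,dy=+3->D
  (5,8):dx=-1,dy=-4->C; (5,9):dx=-5,dy=-8->C; (5,10):dx=-7,dy=+8->D; (6,7):dx=+2,dy=-2->D
  (6,8):dx=+9,dy=-9->D; (6,9):dx=+5,dy=-13->D; (6,10):dx=+3,dy=+3->C; (7,8):dx=+7,dy=-7->D
  (7,9):dx=+3,dy=-11->D; (7,10):dx=+1,dy=+5->C; (8,9):dx=-4,dy=-4->C; (8,10):dx=-6,dy=+12->D
  (9,10):dx=-2,dy=+16->D
Step 2: C = 18, D = 27, total pairs = 45.
Step 3: tau = (C - D)/(n(n-1)/2) = (18 - 27)/45 = -0.200000.
Step 4: Exact two-sided p-value (enumerate n! = 3628800 permutations of y under H0): p = 0.484313.
Step 5: alpha = 0.05. fail to reject H0.

tau_b = -0.2000 (C=18, D=27), p = 0.484313, fail to reject H0.


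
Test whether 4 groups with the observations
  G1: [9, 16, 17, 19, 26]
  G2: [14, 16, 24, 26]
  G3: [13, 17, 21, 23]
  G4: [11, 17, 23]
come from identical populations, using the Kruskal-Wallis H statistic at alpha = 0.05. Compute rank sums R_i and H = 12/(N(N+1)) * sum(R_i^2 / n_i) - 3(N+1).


Step 1: Combine all N = 16 observations and assign midranks.
sorted (value, group, rank): (9,G1,1), (11,G4,2), (13,G3,3), (14,G2,4), (16,G1,5.5), (16,G2,5.5), (17,G1,8), (17,G3,8), (17,G4,8), (19,G1,10), (21,G3,11), (23,G3,12.5), (23,G4,12.5), (24,G2,14), (26,G1,15.5), (26,G2,15.5)
Step 2: Sum ranks within each group.
R_1 = 40 (n_1 = 5)
R_2 = 39 (n_2 = 4)
R_3 = 34.5 (n_3 = 4)
R_4 = 22.5 (n_4 = 3)
Step 3: H = 12/(N(N+1)) * sum(R_i^2/n_i) - 3(N+1)
     = 12/(16*17) * (40^2/5 + 39^2/4 + 34.5^2/4 + 22.5^2/3) - 3*17
     = 0.044118 * 1166.56 - 51
     = 0.465993.
Step 4: Ties present; correction factor C = 1 - 42/(16^3 - 16) = 0.989706. Corrected H = 0.465993 / 0.989706 = 0.470840.
Step 5: Under H0, H ~ chi^2(3); p-value = 0.925250.
Step 6: alpha = 0.05. fail to reject H0.

H = 0.4708, df = 3, p = 0.925250, fail to reject H0.


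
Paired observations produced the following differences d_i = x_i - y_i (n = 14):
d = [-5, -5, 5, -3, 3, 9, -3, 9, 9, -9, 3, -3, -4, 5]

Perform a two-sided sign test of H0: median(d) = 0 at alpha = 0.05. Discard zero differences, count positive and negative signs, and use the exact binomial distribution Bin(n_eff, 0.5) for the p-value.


Step 1: Discard zero differences. Original n = 14; n_eff = number of nonzero differences = 14.
Nonzero differences (with sign): -5, -5, +5, -3, +3, +9, -3, +9, +9, -9, +3, -3, -4, +5
Step 2: Count signs: positive = 7, negative = 7.
Step 3: Under H0: P(positive) = 0.5, so the number of positives S ~ Bin(14, 0.5).
Step 4: Two-sided exact p-value = sum of Bin(14,0.5) probabilities at or below the observed probability = 1.000000.
Step 5: alpha = 0.05. fail to reject H0.

n_eff = 14, pos = 7, neg = 7, p = 1.000000, fail to reject H0.


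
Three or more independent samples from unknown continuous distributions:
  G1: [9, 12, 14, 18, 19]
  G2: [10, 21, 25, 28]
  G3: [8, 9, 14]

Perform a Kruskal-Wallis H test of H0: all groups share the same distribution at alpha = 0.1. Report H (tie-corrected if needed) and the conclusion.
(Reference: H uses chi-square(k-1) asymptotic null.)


Step 1: Combine all N = 12 observations and assign midranks.
sorted (value, group, rank): (8,G3,1), (9,G1,2.5), (9,G3,2.5), (10,G2,4), (12,G1,5), (14,G1,6.5), (14,G3,6.5), (18,G1,8), (19,G1,9), (21,G2,10), (25,G2,11), (28,G2,12)
Step 2: Sum ranks within each group.
R_1 = 31 (n_1 = 5)
R_2 = 37 (n_2 = 4)
R_3 = 10 (n_3 = 3)
Step 3: H = 12/(N(N+1)) * sum(R_i^2/n_i) - 3(N+1)
     = 12/(12*13) * (31^2/5 + 37^2/4 + 10^2/3) - 3*13
     = 0.076923 * 567.783 - 39
     = 4.675641.
Step 4: Ties present; correction factor C = 1 - 12/(12^3 - 12) = 0.993007. Corrected H = 4.675641 / 0.993007 = 4.708568.
Step 5: Under H0, H ~ chi^2(2); p-value = 0.094961.
Step 6: alpha = 0.1. reject H0.

H = 4.7086, df = 2, p = 0.094961, reject H0.


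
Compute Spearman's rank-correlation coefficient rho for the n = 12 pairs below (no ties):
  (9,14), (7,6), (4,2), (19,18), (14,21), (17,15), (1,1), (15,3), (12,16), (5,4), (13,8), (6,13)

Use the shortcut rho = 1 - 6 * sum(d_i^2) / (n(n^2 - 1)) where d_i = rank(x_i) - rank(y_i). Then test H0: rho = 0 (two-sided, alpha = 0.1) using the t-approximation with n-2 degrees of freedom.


Step 1: Rank x and y separately (midranks; no ties here).
rank(x): 9->6, 7->5, 4->2, 19->12, 14->9, 17->11, 1->1, 15->10, 12->7, 5->3, 13->8, 6->4
rank(y): 14->8, 6->5, 2->2, 18->11, 21->12, 15->9, 1->1, 3->3, 16->10, 4->4, 8->6, 13->7
Step 2: d_i = R_x(i) - R_y(i); compute d_i^2.
  (6-8)^2=4, (5-5)^2=0, (2-2)^2=0, (12-11)^2=1, (9-12)^2=9, (11-9)^2=4, (1-1)^2=0, (10-3)^2=49, (7-10)^2=9, (3-4)^2=1, (8-6)^2=4, (4-7)^2=9
sum(d^2) = 90.
Step 3: rho = 1 - 6*90 / (12*(12^2 - 1)) = 1 - 540/1716 = 0.685315.
Step 4: Under H0, t = rho * sqrt((n-2)/(1-rho^2)) = 2.9759 ~ t(10).
Step 5: Two-sided p-value from the t-distribution with 10 df = 0.013906.
Step 6: alpha = 0.1. reject H0.

rho = 0.6853, p = 0.013906, reject H0 at alpha = 0.1.


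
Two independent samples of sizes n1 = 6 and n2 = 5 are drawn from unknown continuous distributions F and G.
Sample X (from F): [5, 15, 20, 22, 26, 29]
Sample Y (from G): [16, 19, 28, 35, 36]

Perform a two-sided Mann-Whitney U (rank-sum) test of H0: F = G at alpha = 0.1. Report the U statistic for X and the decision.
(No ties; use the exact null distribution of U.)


Step 1: Combine and sort all 11 observations; assign midranks.
sorted (value, group): (5,X), (15,X), (16,Y), (19,Y), (20,X), (22,X), (26,X), (28,Y), (29,X), (35,Y), (36,Y)
ranks: 5->1, 15->2, 16->3, 19->4, 20->5, 22->6, 26->7, 28->8, 29->9, 35->10, 36->11
Step 2: Rank sum for X: R1 = 1 + 2 + 5 + 6 + 7 + 9 = 30.
Step 3: U_X = R1 - n1(n1+1)/2 = 30 - 6*7/2 = 30 - 21 = 9.
       U_Y = n1*n2 - U_X = 30 - 9 = 21.
Step 4: No ties, so the exact null distribution of U (based on enumerating the C(11,6) = 462 equally likely rank assignments) gives the two-sided p-value.
Step 5: p-value = 0.329004; compare to alpha = 0.1. fail to reject H0.

U_X = 9, p = 0.329004, fail to reject H0 at alpha = 0.1.


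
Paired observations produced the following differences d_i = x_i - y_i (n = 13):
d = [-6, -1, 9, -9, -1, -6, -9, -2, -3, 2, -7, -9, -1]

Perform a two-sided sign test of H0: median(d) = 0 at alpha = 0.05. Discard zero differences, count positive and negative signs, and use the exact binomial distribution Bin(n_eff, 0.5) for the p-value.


Step 1: Discard zero differences. Original n = 13; n_eff = number of nonzero differences = 13.
Nonzero differences (with sign): -6, -1, +9, -9, -1, -6, -9, -2, -3, +2, -7, -9, -1
Step 2: Count signs: positive = 2, negative = 11.
Step 3: Under H0: P(positive) = 0.5, so the number of positives S ~ Bin(13, 0.5).
Step 4: Two-sided exact p-value = sum of Bin(13,0.5) probabilities at or below the observed probability = 0.022461.
Step 5: alpha = 0.05. reject H0.

n_eff = 13, pos = 2, neg = 11, p = 0.022461, reject H0.


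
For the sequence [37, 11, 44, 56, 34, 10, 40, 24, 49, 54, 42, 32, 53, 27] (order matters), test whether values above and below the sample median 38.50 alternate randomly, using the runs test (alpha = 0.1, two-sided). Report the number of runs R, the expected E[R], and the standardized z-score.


Step 1: Compute median = 38.50; label A = above, B = below.
Labels in order: BBAABBABAAABAB  (n_A = 7, n_B = 7)
Step 2: Count runs R = 9.
Step 3: Under H0 (random ordering), E[R] = 2*n_A*n_B/(n_A+n_B) + 1 = 2*7*7/14 + 1 = 8.0000.
        Var[R] = 2*n_A*n_B*(2*n_A*n_B - n_A - n_B) / ((n_A+n_B)^2 * (n_A+n_B-1)) = 8232/2548 = 3.2308.
        SD[R] = 1.7974.
Step 4: Continuity-corrected z = (R - 0.5 - E[R]) / SD[R] = (9 - 0.5 - 8.0000) / 1.7974 = 0.2782.
Step 5: Two-sided p-value via normal approximation = 2*(1 - Phi(|z|)) = 0.780879.
Step 6: alpha = 0.1. fail to reject H0.

R = 9, z = 0.2782, p = 0.780879, fail to reject H0.


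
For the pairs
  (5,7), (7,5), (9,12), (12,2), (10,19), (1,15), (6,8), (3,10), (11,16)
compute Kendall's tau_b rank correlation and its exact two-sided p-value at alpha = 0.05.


Step 1: Enumerate the 36 unordered pairs (i,j) with i<j and classify each by sign(x_j-x_i) * sign(y_j-y_i).
  (1,2):dx=+2,dy=-2->D; (1,3):dx=+4,dy=+5->C; (1,4):dx=+7,dy=-5->D; (1,5):dx=+5,dy=+12->C
  (1,6):dx=-4,dy=+8->D; (1,7):dx=+1,dy=+1->C; (1,8):dx=-2,dy=+3->D; (1,9):dx=+6,dy=+9->C
  (2,3):dx=+2,dy=+7->C; (2,4):dx=+5,dy=-3->D; (2,5):dx=+3,dy=+14->C; (2,6):dx=-6,dy=+10->D
  (2,7):dx=-1,dy=+3->D; (2,8):dx=-4,dy=+5->D; (2,9):dx=+4,dy=+11->C; (3,4):dx=+3,dy=-10->D
  (3,5):dx=+1,dy=+7->C; (3,6):dx=-8,dy=+3->D; (3,7):dx=-3,dy=-4->C; (3,8):dx=-6,dy=-2->C
  (3,9):dx=+2,dy=+4->C; (4,5):dx=-2,dy=+17->D; (4,6):dx=-11,dy=+13->D; (4,7):dx=-6,dy=+6->D
  (4,8):dx=-9,dy=+8->D; (4,9):dx=-1,dy=+14->D; (5,6):dx=-9,dy=-4->C; (5,7):dx=-4,dy=-11->C
  (5,8):dx=-7,dy=-9->C; (5,9):dx=+1,dy=-3->D; (6,7):dx=+5,dy=-7->D; (6,8):dx=+2,dy=-5->D
  (6,9):dx=+10,dy=+1->C; (7,8):dx=-3,dy=+2->D; (7,9):dx=+5,dy=+8->C; (8,9):dx=+8,dy=+6->C
Step 2: C = 17, D = 19, total pairs = 36.
Step 3: tau = (C - D)/(n(n-1)/2) = (17 - 19)/36 = -0.055556.
Step 4: Exact two-sided p-value (enumerate n! = 362880 permutations of y under H0): p = 0.919455.
Step 5: alpha = 0.05. fail to reject H0.

tau_b = -0.0556 (C=17, D=19), p = 0.919455, fail to reject H0.


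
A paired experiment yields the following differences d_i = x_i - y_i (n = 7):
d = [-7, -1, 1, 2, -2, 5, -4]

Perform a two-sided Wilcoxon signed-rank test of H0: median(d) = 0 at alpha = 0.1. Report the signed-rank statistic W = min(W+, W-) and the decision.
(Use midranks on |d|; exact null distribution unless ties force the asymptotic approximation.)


Step 1: Drop any zero differences (none here) and take |d_i|.
|d| = [7, 1, 1, 2, 2, 5, 4]
Step 2: Midrank |d_i| (ties get averaged ranks).
ranks: |7|->7, |1|->1.5, |1|->1.5, |2|->3.5, |2|->3.5, |5|->6, |4|->5
Step 3: Attach original signs; sum ranks with positive sign and with negative sign.
W+ = 1.5 + 3.5 + 6 = 11
W- = 7 + 1.5 + 3.5 + 5 = 17
(Check: W+ + W- = 28 should equal n(n+1)/2 = 28.)
Step 4: Test statistic W = min(W+, W-) = 11.
Step 5: Ties in |d|, so use the tie-corrected normal approximation.
        E[W] = n(n+1)/4 = 7*8/4 = 14.
        Tie groups: |d|=1 (t=2), |d|=2 (t=2); sum(t^3 - t) = 12.
        Var[W] = n(n+1)(2n+1)/24 - sum(t^3-t)/48 = 840/24 - 12/48 = 34.75.
        z = (W - E[W]) / sqrt(Var[W]) = (11 - 14) / 5.8949 = -0.5089.
        Two-sided p = 2*Phi(z) = 0.610813.
Step 6: alpha = 0.1. fail to reject H0.

W+ = 11, W- = 17, W = min = 11, p = 0.610813, fail to reject H0.


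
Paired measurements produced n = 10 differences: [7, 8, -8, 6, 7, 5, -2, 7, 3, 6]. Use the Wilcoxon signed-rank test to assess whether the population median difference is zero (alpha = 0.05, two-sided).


Step 1: Drop any zero differences (none here) and take |d_i|.
|d| = [7, 8, 8, 6, 7, 5, 2, 7, 3, 6]
Step 2: Midrank |d_i| (ties get averaged ranks).
ranks: |7|->7, |8|->9.5, |8|->9.5, |6|->4.5, |7|->7, |5|->3, |2|->1, |7|->7, |3|->2, |6|->4.5
Step 3: Attach original signs; sum ranks with positive sign and with negative sign.
W+ = 7 + 9.5 + 4.5 + 7 + 3 + 7 + 2 + 4.5 = 44.5
W- = 9.5 + 1 = 10.5
(Check: W+ + W- = 55 should equal n(n+1)/2 = 55.)
Step 4: Test statistic W = min(W+, W-) = 10.5.
Step 5: Ties in |d|, so use the tie-corrected normal approximation.
        E[W] = n(n+1)/4 = 10*11/4 = 27.5.
        Tie groups: |d|=6 (t=2), |d|=7 (t=3), |d|=8 (t=2); sum(t^3 - t) = 36.
        Var[W] = n(n+1)(2n+1)/24 - sum(t^3-t)/48 = 2310/24 - 36/48 = 95.5.
        z = (W - E[W]) / sqrt(Var[W]) = (10.5 - 27.5) / 9.7724 = -1.7396.
        Two-sided p = 2*Phi(z) = 0.081931.
Step 6: alpha = 0.05. fail to reject H0.

W+ = 44.5, W- = 10.5, W = min = 10.5, p = 0.081931, fail to reject H0.
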